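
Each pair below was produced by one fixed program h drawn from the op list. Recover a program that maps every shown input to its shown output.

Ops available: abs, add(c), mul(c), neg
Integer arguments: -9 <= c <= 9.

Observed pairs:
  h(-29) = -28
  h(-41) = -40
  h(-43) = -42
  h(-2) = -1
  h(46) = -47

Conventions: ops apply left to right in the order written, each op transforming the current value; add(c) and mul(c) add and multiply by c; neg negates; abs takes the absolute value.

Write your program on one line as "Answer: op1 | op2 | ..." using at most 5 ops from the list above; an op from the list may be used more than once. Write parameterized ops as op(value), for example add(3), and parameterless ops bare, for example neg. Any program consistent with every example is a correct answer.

neg | add(-1) | abs | neg

Check, running the answer program on each example:
  -29 -> 29 -> 28 -> 28 -> -28
  -41 -> 41 -> 40 -> 40 -> -40
  -43 -> 43 -> 42 -> 42 -> -42
  -2 -> 2 -> 1 -> 1 -> -1
  46 -> -46 -> -47 -> 47 -> -47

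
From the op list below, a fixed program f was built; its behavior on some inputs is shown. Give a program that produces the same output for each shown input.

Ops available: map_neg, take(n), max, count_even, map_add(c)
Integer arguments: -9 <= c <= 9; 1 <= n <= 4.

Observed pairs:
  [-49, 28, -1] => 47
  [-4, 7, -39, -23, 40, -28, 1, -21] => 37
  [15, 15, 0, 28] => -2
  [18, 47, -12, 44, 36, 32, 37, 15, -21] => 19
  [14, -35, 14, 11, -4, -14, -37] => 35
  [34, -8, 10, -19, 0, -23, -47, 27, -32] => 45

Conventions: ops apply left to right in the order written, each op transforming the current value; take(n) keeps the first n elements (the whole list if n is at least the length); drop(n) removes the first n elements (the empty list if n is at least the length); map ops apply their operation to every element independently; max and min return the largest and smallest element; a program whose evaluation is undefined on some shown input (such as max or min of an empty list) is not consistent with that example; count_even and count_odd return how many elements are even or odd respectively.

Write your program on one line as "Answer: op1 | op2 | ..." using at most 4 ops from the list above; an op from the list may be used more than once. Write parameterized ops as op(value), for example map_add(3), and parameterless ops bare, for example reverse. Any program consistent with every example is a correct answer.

map_add(9) | map_add(-7) | map_neg | max

Check, running the answer program on each example:
  [-49, 28, -1] -> [-40, 37, 8] -> [-47, 30, 1] -> [47, -30, -1] -> 47
  [-4, 7, -39, -23, 40, -28, 1, -21] -> [5, 16, -30, -14, 49, -19, 10, -12] -> [-2, 9, -37, -21, 42, -26, 3, -19] -> [2, -9, 37, 21, -42, 26, -3, 19] -> 37
  [15, 15, 0, 28] -> [24, 24, 9, 37] -> [17, 17, 2, 30] -> [-17, -17, -2, -30] -> -2
  [18, 47, -12, 44, 36, 32, 37, 15, -21] -> [27, 56, -3, 53, 45, 41, 46, 24, -12] -> [20, 49, -10, 46, 38, 34, 39, 17, -19] -> [-20, -49, 10, -46, -38, -34, -39, -17, 19] -> 19
  [14, -35, 14, 11, -4, -14, -37] -> [23, -26, 23, 20, 5, -5, -28] -> [16, -33, 16, 13, -2, -12, -35] -> [-16, 33, -16, -13, 2, 12, 35] -> 35
  [34, -8, 10, -19, 0, -23, -47, 27, -32] -> [43, 1, 19, -10, 9, -14, -38, 36, -23] -> [36, -6, 12, -17, 2, -21, -45, 29, -30] -> [-36, 6, -12, 17, -2, 21, 45, -29, 30] -> 45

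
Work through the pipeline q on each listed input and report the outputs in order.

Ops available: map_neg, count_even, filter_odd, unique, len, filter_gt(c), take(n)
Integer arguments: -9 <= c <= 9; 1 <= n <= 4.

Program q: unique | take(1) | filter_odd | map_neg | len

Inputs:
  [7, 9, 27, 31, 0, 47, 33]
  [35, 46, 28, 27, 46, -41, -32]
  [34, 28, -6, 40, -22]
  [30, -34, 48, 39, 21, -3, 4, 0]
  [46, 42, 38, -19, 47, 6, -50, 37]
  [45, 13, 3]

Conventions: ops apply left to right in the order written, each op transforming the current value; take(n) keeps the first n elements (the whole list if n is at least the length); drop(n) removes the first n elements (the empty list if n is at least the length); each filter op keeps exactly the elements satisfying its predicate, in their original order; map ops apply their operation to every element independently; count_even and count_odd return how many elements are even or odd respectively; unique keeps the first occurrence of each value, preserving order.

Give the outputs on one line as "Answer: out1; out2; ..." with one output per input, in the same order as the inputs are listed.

Execution, op by op:
  [7, 9, 27, 31, 0, 47, 33] -> [7, 9, 27, 31, 0, 47, 33] -> [7] -> [7] -> [-7] -> 1
  [35, 46, 28, 27, 46, -41, -32] -> [35, 46, 28, 27, -41, -32] -> [35] -> [35] -> [-35] -> 1
  [34, 28, -6, 40, -22] -> [34, 28, -6, 40, -22] -> [34] -> [] -> [] -> 0
  [30, -34, 48, 39, 21, -3, 4, 0] -> [30, -34, 48, 39, 21, -3, 4, 0] -> [30] -> [] -> [] -> 0
  [46, 42, 38, -19, 47, 6, -50, 37] -> [46, 42, 38, -19, 47, 6, -50, 37] -> [46] -> [] -> [] -> 0
  [45, 13, 3] -> [45, 13, 3] -> [45] -> [45] -> [-45] -> 1

1; 1; 0; 0; 0; 1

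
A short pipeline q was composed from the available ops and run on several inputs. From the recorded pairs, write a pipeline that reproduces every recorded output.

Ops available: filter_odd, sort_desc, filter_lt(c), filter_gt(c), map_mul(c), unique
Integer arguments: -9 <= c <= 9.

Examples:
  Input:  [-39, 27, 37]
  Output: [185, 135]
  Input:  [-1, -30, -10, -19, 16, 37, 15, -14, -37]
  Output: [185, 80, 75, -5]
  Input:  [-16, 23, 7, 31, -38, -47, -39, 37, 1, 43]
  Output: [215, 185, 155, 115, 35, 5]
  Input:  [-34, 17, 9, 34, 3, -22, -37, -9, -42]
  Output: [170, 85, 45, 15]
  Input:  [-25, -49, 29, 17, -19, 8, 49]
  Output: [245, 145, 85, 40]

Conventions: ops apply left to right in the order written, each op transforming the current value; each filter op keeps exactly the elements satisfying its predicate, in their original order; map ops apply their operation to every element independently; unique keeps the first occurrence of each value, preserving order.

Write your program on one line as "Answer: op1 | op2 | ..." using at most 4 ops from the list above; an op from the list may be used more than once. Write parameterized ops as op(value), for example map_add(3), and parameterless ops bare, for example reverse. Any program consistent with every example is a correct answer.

sort_desc | filter_gt(-5) | map_mul(5)

Check, running the answer program on each example:
  [-39, 27, 37] -> [37, 27, -39] -> [37, 27] -> [185, 135]
  [-1, -30, -10, -19, 16, 37, 15, -14, -37] -> [37, 16, 15, -1, -10, -14, -19, -30, -37] -> [37, 16, 15, -1] -> [185, 80, 75, -5]
  [-16, 23, 7, 31, -38, -47, -39, 37, 1, 43] -> [43, 37, 31, 23, 7, 1, -16, -38, -39, -47] -> [43, 37, 31, 23, 7, 1] -> [215, 185, 155, 115, 35, 5]
  [-34, 17, 9, 34, 3, -22, -37, -9, -42] -> [34, 17, 9, 3, -9, -22, -34, -37, -42] -> [34, 17, 9, 3] -> [170, 85, 45, 15]
  [-25, -49, 29, 17, -19, 8, 49] -> [49, 29, 17, 8, -19, -25, -49] -> [49, 29, 17, 8] -> [245, 145, 85, 40]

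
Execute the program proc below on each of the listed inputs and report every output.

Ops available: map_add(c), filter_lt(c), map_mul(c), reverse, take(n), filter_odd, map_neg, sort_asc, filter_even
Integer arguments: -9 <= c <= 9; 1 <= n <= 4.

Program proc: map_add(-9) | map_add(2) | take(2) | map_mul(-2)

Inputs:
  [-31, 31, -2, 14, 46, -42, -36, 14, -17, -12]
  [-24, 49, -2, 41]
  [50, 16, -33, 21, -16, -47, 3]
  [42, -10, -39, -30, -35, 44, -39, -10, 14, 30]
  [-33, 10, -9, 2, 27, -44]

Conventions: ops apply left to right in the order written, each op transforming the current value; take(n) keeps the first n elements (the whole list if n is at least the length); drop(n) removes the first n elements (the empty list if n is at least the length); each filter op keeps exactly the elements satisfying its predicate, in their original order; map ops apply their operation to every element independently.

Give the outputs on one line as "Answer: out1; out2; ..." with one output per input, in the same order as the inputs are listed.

[76, -48]; [62, -84]; [-86, -18]; [-70, 34]; [80, -6]

Execution, op by op:
  [-31, 31, -2, 14, 46, -42, -36, 14, -17, -12] -> [-40, 22, -11, 5, 37, -51, -45, 5, -26, -21] -> [-38, 24, -9, 7, 39, -49, -43, 7, -24, -19] -> [-38, 24] -> [76, -48]
  [-24, 49, -2, 41] -> [-33, 40, -11, 32] -> [-31, 42, -9, 34] -> [-31, 42] -> [62, -84]
  [50, 16, -33, 21, -16, -47, 3] -> [41, 7, -42, 12, -25, -56, -6] -> [43, 9, -40, 14, -23, -54, -4] -> [43, 9] -> [-86, -18]
  [42, -10, -39, -30, -35, 44, -39, -10, 14, 30] -> [33, -19, -48, -39, -44, 35, -48, -19, 5, 21] -> [35, -17, -46, -37, -42, 37, -46, -17, 7, 23] -> [35, -17] -> [-70, 34]
  [-33, 10, -9, 2, 27, -44] -> [-42, 1, -18, -7, 18, -53] -> [-40, 3, -16, -5, 20, -51] -> [-40, 3] -> [80, -6]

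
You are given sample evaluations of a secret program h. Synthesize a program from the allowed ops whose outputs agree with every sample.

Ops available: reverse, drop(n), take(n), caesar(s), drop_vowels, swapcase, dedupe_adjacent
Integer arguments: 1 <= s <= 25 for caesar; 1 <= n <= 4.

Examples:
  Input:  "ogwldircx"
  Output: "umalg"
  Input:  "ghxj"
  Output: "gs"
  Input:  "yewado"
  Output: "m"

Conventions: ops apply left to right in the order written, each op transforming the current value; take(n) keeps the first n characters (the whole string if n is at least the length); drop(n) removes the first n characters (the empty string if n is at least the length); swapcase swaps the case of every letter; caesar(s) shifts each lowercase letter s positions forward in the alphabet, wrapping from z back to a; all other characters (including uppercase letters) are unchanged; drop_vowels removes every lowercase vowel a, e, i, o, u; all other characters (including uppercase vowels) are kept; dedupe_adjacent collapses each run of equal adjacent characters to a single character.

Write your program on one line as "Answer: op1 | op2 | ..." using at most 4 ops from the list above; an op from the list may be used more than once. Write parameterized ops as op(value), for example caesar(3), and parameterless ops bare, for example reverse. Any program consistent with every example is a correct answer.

drop_vowels | caesar(9) | drop(2)

Check, running the answer program on each example:
  "ogwldircx" -> "gwldrcx" -> "pfumalg" -> "umalg"
  "ghxj" -> "ghxj" -> "pqgs" -> "gs"
  "yewado" -> "ywd" -> "hfm" -> "m"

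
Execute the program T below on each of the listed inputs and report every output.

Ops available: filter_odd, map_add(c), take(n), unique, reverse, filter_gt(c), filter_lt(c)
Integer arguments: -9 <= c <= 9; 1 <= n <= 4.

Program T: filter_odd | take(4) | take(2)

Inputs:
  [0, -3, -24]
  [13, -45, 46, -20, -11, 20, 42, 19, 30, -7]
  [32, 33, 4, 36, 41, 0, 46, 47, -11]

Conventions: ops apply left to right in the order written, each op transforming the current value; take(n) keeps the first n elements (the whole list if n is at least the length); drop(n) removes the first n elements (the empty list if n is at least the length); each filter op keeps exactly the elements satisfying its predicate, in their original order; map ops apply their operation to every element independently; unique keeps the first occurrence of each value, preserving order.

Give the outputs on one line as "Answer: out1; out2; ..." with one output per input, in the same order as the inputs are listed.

[-3]; [13, -45]; [33, 41]

Execution, op by op:
  [0, -3, -24] -> [-3] -> [-3] -> [-3]
  [13, -45, 46, -20, -11, 20, 42, 19, 30, -7] -> [13, -45, -11, 19, -7] -> [13, -45, -11, 19] -> [13, -45]
  [32, 33, 4, 36, 41, 0, 46, 47, -11] -> [33, 41, 47, -11] -> [33, 41, 47, -11] -> [33, 41]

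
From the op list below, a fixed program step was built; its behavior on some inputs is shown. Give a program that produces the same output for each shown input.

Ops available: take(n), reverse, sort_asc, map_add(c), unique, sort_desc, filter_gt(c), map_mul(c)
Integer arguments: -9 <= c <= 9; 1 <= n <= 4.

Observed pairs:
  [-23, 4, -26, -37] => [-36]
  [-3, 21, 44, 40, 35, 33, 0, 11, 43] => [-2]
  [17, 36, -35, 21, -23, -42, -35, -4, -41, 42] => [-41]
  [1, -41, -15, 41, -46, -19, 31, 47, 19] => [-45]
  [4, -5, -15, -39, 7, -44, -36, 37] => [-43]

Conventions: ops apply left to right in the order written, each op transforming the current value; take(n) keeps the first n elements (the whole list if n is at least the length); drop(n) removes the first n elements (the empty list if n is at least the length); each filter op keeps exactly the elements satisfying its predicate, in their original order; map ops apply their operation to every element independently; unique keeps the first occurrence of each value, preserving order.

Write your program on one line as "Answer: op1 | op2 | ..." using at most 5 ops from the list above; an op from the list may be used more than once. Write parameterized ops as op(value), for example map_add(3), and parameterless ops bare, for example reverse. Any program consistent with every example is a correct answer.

unique | sort_desc | map_add(1) | reverse | take(1)

Check, running the answer program on each example:
  [-23, 4, -26, -37] -> [-23, 4, -26, -37] -> [4, -23, -26, -37] -> [5, -22, -25, -36] -> [-36, -25, -22, 5] -> [-36]
  [-3, 21, 44, 40, 35, 33, 0, 11, 43] -> [-3, 21, 44, 40, 35, 33, 0, 11, 43] -> [44, 43, 40, 35, 33, 21, 11, 0, -3] -> [45, 44, 41, 36, 34, 22, 12, 1, -2] -> [-2, 1, 12, 22, 34, 36, 41, 44, 45] -> [-2]
  [17, 36, -35, 21, -23, -42, -35, -4, -41, 42] -> [17, 36, -35, 21, -23, -42, -4, -41, 42] -> [42, 36, 21, 17, -4, -23, -35, -41, -42] -> [43, 37, 22, 18, -3, -22, -34, -40, -41] -> [-41, -40, -34, -22, -3, 18, 22, 37, 43] -> [-41]
  [1, -41, -15, 41, -46, -19, 31, 47, 19] -> [1, -41, -15, 41, -46, -19, 31, 47, 19] -> [47, 41, 31, 19, 1, -15, -19, -41, -46] -> [48, 42, 32, 20, 2, -14, -18, -40, -45] -> [-45, -40, -18, -14, 2, 20, 32, 42, 48] -> [-45]
  [4, -5, -15, -39, 7, -44, -36, 37] -> [4, -5, -15, -39, 7, -44, -36, 37] -> [37, 7, 4, -5, -15, -36, -39, -44] -> [38, 8, 5, -4, -14, -35, -38, -43] -> [-43, -38, -35, -14, -4, 5, 8, 38] -> [-43]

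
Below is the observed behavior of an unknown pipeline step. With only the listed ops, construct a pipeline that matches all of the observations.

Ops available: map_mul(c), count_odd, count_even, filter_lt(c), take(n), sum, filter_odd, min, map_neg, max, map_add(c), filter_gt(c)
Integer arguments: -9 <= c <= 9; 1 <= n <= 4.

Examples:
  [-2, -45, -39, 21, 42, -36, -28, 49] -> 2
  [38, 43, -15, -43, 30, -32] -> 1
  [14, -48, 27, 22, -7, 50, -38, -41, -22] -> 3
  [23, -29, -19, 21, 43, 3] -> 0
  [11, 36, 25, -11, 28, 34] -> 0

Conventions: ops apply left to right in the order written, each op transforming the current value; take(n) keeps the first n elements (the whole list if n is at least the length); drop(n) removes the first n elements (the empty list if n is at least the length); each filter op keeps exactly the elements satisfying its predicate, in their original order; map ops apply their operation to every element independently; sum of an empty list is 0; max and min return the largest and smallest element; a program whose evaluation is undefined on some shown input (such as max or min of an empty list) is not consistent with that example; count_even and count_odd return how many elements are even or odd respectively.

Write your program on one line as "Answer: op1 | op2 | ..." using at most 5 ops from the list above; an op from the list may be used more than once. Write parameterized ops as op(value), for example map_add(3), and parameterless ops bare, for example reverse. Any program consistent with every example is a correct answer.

filter_lt(-1) | filter_lt(-5) | map_add(-3) | count_odd

Check, running the answer program on each example:
  [-2, -45, -39, 21, 42, -36, -28, 49] -> [-2, -45, -39, -36, -28] -> [-45, -39, -36, -28] -> [-48, -42, -39, -31] -> 2
  [38, 43, -15, -43, 30, -32] -> [-15, -43, -32] -> [-15, -43, -32] -> [-18, -46, -35] -> 1
  [14, -48, 27, 22, -7, 50, -38, -41, -22] -> [-48, -7, -38, -41, -22] -> [-48, -7, -38, -41, -22] -> [-51, -10, -41, -44, -25] -> 3
  [23, -29, -19, 21, 43, 3] -> [-29, -19] -> [-29, -19] -> [-32, -22] -> 0
  [11, 36, 25, -11, 28, 34] -> [-11] -> [-11] -> [-14] -> 0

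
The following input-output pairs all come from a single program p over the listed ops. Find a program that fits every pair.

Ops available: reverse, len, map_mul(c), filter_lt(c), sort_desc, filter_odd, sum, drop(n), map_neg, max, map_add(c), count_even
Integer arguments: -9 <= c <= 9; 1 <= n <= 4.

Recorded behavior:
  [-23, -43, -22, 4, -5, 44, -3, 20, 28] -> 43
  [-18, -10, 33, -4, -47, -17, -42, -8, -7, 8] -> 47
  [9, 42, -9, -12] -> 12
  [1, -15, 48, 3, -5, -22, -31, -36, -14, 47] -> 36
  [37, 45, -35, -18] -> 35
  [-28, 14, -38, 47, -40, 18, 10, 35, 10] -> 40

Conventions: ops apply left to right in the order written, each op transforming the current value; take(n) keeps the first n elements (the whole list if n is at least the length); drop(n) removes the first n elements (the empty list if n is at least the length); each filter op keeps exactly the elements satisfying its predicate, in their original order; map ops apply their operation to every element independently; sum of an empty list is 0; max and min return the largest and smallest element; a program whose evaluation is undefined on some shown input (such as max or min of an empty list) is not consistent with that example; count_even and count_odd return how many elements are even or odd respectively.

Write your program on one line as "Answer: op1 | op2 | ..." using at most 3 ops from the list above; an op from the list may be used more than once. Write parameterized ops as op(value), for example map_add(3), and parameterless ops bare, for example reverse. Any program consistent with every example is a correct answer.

map_neg | reverse | max

Check, running the answer program on each example:
  [-23, -43, -22, 4, -5, 44, -3, 20, 28] -> [23, 43, 22, -4, 5, -44, 3, -20, -28] -> [-28, -20, 3, -44, 5, -4, 22, 43, 23] -> 43
  [-18, -10, 33, -4, -47, -17, -42, -8, -7, 8] -> [18, 10, -33, 4, 47, 17, 42, 8, 7, -8] -> [-8, 7, 8, 42, 17, 47, 4, -33, 10, 18] -> 47
  [9, 42, -9, -12] -> [-9, -42, 9, 12] -> [12, 9, -42, -9] -> 12
  [1, -15, 48, 3, -5, -22, -31, -36, -14, 47] -> [-1, 15, -48, -3, 5, 22, 31, 36, 14, -47] -> [-47, 14, 36, 31, 22, 5, -3, -48, 15, -1] -> 36
  [37, 45, -35, -18] -> [-37, -45, 35, 18] -> [18, 35, -45, -37] -> 35
  [-28, 14, -38, 47, -40, 18, 10, 35, 10] -> [28, -14, 38, -47, 40, -18, -10, -35, -10] -> [-10, -35, -10, -18, 40, -47, 38, -14, 28] -> 40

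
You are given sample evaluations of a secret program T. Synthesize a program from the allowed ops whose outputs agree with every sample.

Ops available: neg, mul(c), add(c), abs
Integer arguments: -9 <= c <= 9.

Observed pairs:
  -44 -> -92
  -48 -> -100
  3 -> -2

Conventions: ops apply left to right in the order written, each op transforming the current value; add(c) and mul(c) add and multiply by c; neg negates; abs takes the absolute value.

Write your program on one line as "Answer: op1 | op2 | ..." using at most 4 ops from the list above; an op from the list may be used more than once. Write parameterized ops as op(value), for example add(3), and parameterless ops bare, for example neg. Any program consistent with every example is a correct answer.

neg | add(2) | abs | mul(-2)

Check, running the answer program on each example:
  -44 -> 44 -> 46 -> 46 -> -92
  -48 -> 48 -> 50 -> 50 -> -100
  3 -> -3 -> -1 -> 1 -> -2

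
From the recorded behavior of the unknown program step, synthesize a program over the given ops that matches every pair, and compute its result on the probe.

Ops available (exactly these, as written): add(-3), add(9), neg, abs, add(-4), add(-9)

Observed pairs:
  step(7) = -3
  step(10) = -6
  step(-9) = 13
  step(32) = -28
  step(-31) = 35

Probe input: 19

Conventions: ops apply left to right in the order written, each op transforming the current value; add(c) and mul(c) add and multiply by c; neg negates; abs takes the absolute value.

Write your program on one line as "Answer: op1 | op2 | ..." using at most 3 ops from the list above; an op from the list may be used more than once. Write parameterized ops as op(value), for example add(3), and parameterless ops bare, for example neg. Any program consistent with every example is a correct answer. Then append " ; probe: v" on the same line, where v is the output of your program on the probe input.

add(-4) | neg ; probe: -15

Check, running the answer program on each example:
  7 -> 3 -> -3
  10 -> 6 -> -6
  -9 -> -13 -> 13
  32 -> 28 -> -28
  -31 -> -35 -> 35
  probe: 19 -> 15 -> -15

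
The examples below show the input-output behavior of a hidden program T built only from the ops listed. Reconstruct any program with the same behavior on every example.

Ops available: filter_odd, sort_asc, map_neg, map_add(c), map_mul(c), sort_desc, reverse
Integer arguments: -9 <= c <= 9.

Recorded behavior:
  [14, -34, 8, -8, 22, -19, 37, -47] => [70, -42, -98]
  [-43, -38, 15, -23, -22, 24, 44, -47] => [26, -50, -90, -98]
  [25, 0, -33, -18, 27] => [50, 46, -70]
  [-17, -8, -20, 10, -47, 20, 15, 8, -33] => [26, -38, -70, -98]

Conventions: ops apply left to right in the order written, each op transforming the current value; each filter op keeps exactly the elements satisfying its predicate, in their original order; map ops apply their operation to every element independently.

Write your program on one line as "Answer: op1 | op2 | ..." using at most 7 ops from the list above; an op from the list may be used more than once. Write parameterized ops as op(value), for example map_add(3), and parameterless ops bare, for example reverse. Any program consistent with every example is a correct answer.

sort_asc | reverse | map_add(-2) | map_neg | filter_odd | map_mul(-2)

Check, running the answer program on each example:
  [14, -34, 8, -8, 22, -19, 37, -47] -> [-47, -34, -19, -8, 8, 14, 22, 37] -> [37, 22, 14, 8, -8, -19, -34, -47] -> [35, 20, 12, 6, -10, -21, -36, -49] -> [-35, -20, -12, -6, 10, 21, 36, 49] -> [-35, 21, 49] -> [70, -42, -98]
  [-43, -38, 15, -23, -22, 24, 44, -47] -> [-47, -43, -38, -23, -22, 15, 24, 44] -> [44, 24, 15, -22, -23, -38, -43, -47] -> [42, 22, 13, -24, -25, -40, -45, -49] -> [-42, -22, -13, 24, 25, 40, 45, 49] -> [-13, 25, 45, 49] -> [26, -50, -90, -98]
  [25, 0, -33, -18, 27] -> [-33, -18, 0, 25, 27] -> [27, 25, 0, -18, -33] -> [25, 23, -2, -20, -35] -> [-25, -23, 2, 20, 35] -> [-25, -23, 35] -> [50, 46, -70]
  [-17, -8, -20, 10, -47, 20, 15, 8, -33] -> [-47, -33, -20, -17, -8, 8, 10, 15, 20] -> [20, 15, 10, 8, -8, -17, -20, -33, -47] -> [18, 13, 8, 6, -10, -19, -22, -35, -49] -> [-18, -13, -8, -6, 10, 19, 22, 35, 49] -> [-13, 19, 35, 49] -> [26, -38, -70, -98]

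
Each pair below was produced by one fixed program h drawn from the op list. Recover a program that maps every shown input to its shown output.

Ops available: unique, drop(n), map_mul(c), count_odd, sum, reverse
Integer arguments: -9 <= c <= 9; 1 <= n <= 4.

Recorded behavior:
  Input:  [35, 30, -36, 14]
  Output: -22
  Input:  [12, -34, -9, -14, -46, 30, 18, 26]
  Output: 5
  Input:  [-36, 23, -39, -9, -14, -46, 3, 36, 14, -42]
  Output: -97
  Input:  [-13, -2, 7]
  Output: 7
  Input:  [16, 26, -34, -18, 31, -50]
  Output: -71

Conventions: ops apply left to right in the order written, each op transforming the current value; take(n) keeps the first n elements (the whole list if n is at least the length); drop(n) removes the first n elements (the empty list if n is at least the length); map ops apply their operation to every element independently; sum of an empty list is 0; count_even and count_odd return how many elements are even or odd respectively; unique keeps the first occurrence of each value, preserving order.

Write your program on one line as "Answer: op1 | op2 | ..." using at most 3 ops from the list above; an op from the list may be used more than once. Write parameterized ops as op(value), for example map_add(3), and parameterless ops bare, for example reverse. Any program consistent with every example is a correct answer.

drop(2) | sum

Check, running the answer program on each example:
  [35, 30, -36, 14] -> [-36, 14] -> -22
  [12, -34, -9, -14, -46, 30, 18, 26] -> [-9, -14, -46, 30, 18, 26] -> 5
  [-36, 23, -39, -9, -14, -46, 3, 36, 14, -42] -> [-39, -9, -14, -46, 3, 36, 14, -42] -> -97
  [-13, -2, 7] -> [7] -> 7
  [16, 26, -34, -18, 31, -50] -> [-34, -18, 31, -50] -> -71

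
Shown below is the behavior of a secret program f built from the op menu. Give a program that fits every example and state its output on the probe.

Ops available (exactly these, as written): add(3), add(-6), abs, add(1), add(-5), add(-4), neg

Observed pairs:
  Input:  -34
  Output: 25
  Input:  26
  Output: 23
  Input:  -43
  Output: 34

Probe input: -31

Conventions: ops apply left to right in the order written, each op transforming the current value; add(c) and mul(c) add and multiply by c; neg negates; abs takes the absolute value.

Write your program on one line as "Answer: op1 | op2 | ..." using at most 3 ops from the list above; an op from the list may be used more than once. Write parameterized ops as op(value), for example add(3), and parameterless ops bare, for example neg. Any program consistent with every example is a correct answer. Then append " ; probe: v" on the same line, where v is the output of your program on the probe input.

add(3) | abs | add(-6) ; probe: 22

Check, running the answer program on each example:
  -34 -> -31 -> 31 -> 25
  26 -> 29 -> 29 -> 23
  -43 -> -40 -> 40 -> 34
  probe: -31 -> -28 -> 28 -> 22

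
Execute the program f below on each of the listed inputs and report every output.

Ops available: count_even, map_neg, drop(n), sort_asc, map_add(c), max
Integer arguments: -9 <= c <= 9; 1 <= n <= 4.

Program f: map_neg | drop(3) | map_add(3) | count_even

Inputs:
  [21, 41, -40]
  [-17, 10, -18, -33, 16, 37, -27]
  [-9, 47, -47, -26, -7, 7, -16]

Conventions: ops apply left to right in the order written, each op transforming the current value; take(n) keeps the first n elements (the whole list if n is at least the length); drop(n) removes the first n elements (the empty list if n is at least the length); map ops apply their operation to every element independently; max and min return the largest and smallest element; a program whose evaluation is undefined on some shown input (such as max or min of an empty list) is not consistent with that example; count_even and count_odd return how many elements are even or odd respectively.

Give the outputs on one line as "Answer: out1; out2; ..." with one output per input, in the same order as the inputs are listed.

0; 3; 2

Execution, op by op:
  [21, 41, -40] -> [-21, -41, 40] -> [] -> [] -> 0
  [-17, 10, -18, -33, 16, 37, -27] -> [17, -10, 18, 33, -16, -37, 27] -> [33, -16, -37, 27] -> [36, -13, -34, 30] -> 3
  [-9, 47, -47, -26, -7, 7, -16] -> [9, -47, 47, 26, 7, -7, 16] -> [26, 7, -7, 16] -> [29, 10, -4, 19] -> 2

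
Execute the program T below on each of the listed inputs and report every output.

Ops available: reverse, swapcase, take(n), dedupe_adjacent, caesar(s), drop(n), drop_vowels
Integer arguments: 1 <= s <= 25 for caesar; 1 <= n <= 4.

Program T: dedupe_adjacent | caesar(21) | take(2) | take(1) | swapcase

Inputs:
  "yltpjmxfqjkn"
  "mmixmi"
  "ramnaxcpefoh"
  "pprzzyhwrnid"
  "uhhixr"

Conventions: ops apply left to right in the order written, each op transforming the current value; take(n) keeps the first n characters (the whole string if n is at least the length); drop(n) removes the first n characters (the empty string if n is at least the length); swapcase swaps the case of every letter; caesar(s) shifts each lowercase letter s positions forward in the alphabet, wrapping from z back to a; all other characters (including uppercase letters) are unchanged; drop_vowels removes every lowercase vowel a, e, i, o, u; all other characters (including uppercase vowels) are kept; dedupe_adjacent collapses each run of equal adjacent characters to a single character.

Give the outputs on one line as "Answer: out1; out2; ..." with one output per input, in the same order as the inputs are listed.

"T"; "H"; "M"; "K"; "P"

Execution, op by op:
  "yltpjmxfqjkn" -> "yltpjmxfqjkn" -> "tgokehsalefi" -> "tg" -> "t" -> "T"
  "mmixmi" -> "mixmi" -> "hdshd" -> "hd" -> "h" -> "H"
  "ramnaxcpefoh" -> "ramnaxcpefoh" -> "mvhivsxkzajc" -> "mv" -> "m" -> "M"
  "pprzzyhwrnid" -> "przyhwrnid" -> "kmutcrmidy" -> "km" -> "k" -> "K"
  "uhhixr" -> "uhixr" -> "pcdsm" -> "pc" -> "p" -> "P"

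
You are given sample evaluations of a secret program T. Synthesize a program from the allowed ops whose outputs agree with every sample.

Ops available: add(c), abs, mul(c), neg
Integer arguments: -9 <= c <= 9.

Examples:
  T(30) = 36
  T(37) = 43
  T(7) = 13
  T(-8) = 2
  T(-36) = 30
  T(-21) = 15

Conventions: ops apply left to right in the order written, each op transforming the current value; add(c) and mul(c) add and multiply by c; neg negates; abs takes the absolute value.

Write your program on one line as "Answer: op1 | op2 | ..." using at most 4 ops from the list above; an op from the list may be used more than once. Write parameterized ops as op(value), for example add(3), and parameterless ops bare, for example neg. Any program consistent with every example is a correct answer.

add(6) | neg | abs

Check, running the answer program on each example:
  30 -> 36 -> -36 -> 36
  37 -> 43 -> -43 -> 43
  7 -> 13 -> -13 -> 13
  -8 -> -2 -> 2 -> 2
  -36 -> -30 -> 30 -> 30
  -21 -> -15 -> 15 -> 15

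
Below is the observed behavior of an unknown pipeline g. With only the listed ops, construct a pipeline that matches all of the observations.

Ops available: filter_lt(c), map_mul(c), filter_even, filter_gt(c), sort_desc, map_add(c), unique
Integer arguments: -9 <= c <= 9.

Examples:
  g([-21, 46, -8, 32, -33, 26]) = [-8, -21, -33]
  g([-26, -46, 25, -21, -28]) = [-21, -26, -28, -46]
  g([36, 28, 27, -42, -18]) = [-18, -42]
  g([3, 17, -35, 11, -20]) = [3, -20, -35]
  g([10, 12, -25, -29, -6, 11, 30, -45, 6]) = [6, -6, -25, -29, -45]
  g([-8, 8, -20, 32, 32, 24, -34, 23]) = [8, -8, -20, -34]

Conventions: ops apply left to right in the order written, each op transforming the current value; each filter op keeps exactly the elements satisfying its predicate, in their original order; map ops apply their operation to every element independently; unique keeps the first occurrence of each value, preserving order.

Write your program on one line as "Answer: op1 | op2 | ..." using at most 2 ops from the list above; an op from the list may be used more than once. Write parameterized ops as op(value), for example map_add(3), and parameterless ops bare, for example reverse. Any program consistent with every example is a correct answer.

sort_desc | filter_lt(9)

Check, running the answer program on each example:
  [-21, 46, -8, 32, -33, 26] -> [46, 32, 26, -8, -21, -33] -> [-8, -21, -33]
  [-26, -46, 25, -21, -28] -> [25, -21, -26, -28, -46] -> [-21, -26, -28, -46]
  [36, 28, 27, -42, -18] -> [36, 28, 27, -18, -42] -> [-18, -42]
  [3, 17, -35, 11, -20] -> [17, 11, 3, -20, -35] -> [3, -20, -35]
  [10, 12, -25, -29, -6, 11, 30, -45, 6] -> [30, 12, 11, 10, 6, -6, -25, -29, -45] -> [6, -6, -25, -29, -45]
  [-8, 8, -20, 32, 32, 24, -34, 23] -> [32, 32, 24, 23, 8, -8, -20, -34] -> [8, -8, -20, -34]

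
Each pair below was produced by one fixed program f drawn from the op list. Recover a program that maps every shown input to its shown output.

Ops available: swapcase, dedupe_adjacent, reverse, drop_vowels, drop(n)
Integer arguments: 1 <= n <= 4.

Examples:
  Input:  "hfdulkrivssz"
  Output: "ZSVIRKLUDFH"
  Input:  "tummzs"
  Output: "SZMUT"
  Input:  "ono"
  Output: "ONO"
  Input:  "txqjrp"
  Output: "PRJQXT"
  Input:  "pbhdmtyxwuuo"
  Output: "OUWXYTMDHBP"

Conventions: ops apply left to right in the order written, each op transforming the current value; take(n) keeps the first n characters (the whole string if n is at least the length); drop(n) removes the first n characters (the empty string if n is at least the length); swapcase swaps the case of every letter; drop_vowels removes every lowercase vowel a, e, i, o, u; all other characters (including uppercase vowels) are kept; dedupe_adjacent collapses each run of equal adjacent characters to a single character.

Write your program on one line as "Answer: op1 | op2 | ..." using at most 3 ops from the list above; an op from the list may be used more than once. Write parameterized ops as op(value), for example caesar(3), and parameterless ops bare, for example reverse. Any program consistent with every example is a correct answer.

reverse | swapcase | dedupe_adjacent

Check, running the answer program on each example:
  "hfdulkrivssz" -> "zssvirkludfh" -> "ZSSVIRKLUDFH" -> "ZSVIRKLUDFH"
  "tummzs" -> "szmmut" -> "SZMMUT" -> "SZMUT"
  "ono" -> "ono" -> "ONO" -> "ONO"
  "txqjrp" -> "prjqxt" -> "PRJQXT" -> "PRJQXT"
  "pbhdmtyxwuuo" -> "ouuwxytmdhbp" -> "OUUWXYTMDHBP" -> "OUWXYTMDHBP"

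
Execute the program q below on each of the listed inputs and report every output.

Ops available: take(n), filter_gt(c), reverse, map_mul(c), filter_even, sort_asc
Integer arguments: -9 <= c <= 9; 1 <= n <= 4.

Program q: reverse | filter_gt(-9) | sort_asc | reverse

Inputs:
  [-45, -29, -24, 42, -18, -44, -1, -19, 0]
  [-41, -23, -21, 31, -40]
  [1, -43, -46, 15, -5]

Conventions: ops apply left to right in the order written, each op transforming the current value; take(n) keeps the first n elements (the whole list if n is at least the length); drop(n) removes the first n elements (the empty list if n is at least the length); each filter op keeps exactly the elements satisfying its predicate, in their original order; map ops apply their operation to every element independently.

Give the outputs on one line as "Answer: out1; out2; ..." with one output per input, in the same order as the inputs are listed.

[42, 0, -1]; [31]; [15, 1, -5]

Execution, op by op:
  [-45, -29, -24, 42, -18, -44, -1, -19, 0] -> [0, -19, -1, -44, -18, 42, -24, -29, -45] -> [0, -1, 42] -> [-1, 0, 42] -> [42, 0, -1]
  [-41, -23, -21, 31, -40] -> [-40, 31, -21, -23, -41] -> [31] -> [31] -> [31]
  [1, -43, -46, 15, -5] -> [-5, 15, -46, -43, 1] -> [-5, 15, 1] -> [-5, 1, 15] -> [15, 1, -5]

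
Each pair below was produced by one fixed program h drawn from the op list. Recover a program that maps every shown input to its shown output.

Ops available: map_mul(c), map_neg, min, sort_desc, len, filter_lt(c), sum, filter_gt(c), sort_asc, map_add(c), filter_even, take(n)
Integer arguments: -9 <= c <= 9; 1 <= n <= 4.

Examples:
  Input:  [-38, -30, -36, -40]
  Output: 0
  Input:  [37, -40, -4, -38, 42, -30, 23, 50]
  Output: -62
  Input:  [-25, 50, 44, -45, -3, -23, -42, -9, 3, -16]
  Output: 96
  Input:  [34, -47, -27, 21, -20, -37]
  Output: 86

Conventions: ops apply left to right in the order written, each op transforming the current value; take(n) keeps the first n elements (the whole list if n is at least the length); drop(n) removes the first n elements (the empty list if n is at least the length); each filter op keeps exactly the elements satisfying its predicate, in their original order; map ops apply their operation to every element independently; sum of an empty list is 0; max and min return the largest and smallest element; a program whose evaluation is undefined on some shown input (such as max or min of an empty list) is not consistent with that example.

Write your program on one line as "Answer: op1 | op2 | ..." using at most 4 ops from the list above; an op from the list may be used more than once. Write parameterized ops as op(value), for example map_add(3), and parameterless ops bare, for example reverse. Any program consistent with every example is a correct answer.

map_add(1) | filter_even | map_neg | sum

Check, running the answer program on each example:
  [-38, -30, -36, -40] -> [-37, -29, -35, -39] -> [] -> [] -> 0
  [37, -40, -4, -38, 42, -30, 23, 50] -> [38, -39, -3, -37, 43, -29, 24, 51] -> [38, 24] -> [-38, -24] -> -62
  [-25, 50, 44, -45, -3, -23, -42, -9, 3, -16] -> [-24, 51, 45, -44, -2, -22, -41, -8, 4, -15] -> [-24, -44, -2, -22, -8, 4] -> [24, 44, 2, 22, 8, -4] -> 96
  [34, -47, -27, 21, -20, -37] -> [35, -46, -26, 22, -19, -36] -> [-46, -26, 22, -36] -> [46, 26, -22, 36] -> 86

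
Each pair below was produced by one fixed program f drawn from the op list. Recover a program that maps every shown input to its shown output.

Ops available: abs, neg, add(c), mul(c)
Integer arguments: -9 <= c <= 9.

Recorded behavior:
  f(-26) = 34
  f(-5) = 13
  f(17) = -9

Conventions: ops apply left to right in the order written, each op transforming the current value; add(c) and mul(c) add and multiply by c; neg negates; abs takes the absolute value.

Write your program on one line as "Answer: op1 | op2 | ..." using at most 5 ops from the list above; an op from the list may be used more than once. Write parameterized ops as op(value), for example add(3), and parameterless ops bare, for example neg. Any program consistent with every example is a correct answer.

neg | add(2) | add(-1) | add(7)

Check, running the answer program on each example:
  -26 -> 26 -> 28 -> 27 -> 34
  -5 -> 5 -> 7 -> 6 -> 13
  17 -> -17 -> -15 -> -16 -> -9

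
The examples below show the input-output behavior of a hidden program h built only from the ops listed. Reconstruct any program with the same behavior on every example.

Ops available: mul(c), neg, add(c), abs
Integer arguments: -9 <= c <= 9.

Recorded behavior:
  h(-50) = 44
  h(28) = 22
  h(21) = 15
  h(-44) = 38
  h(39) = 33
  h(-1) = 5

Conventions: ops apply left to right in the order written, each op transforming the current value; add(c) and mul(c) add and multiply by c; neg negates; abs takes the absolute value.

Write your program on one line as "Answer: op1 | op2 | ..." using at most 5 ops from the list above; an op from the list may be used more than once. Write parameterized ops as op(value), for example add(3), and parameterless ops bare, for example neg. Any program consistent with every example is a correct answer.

neg | abs | add(-6) | abs

Check, running the answer program on each example:
  -50 -> 50 -> 50 -> 44 -> 44
  28 -> -28 -> 28 -> 22 -> 22
  21 -> -21 -> 21 -> 15 -> 15
  -44 -> 44 -> 44 -> 38 -> 38
  39 -> -39 -> 39 -> 33 -> 33
  -1 -> 1 -> 1 -> -5 -> 5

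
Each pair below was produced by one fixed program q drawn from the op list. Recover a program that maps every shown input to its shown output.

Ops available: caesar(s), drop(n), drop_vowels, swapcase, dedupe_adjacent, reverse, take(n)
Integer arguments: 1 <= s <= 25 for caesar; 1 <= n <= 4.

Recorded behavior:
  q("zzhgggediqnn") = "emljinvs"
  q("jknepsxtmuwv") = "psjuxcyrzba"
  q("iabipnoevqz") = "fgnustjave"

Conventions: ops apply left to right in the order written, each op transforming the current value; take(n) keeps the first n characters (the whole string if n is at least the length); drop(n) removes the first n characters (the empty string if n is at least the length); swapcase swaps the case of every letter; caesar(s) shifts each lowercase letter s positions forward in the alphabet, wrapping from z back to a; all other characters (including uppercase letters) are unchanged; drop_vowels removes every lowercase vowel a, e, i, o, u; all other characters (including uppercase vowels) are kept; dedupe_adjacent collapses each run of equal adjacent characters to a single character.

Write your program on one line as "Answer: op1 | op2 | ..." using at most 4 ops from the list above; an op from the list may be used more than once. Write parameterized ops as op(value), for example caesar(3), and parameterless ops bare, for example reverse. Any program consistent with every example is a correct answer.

drop(1) | dedupe_adjacent | caesar(5)

Check, running the answer program on each example:
  "zzhgggediqnn" -> "zhgggediqnn" -> "zhgediqn" -> "emljinvs"
  "jknepsxtmuwv" -> "knepsxtmuwv" -> "knepsxtmuwv" -> "psjuxcyrzba"
  "iabipnoevqz" -> "abipnoevqz" -> "abipnoevqz" -> "fgnustjave"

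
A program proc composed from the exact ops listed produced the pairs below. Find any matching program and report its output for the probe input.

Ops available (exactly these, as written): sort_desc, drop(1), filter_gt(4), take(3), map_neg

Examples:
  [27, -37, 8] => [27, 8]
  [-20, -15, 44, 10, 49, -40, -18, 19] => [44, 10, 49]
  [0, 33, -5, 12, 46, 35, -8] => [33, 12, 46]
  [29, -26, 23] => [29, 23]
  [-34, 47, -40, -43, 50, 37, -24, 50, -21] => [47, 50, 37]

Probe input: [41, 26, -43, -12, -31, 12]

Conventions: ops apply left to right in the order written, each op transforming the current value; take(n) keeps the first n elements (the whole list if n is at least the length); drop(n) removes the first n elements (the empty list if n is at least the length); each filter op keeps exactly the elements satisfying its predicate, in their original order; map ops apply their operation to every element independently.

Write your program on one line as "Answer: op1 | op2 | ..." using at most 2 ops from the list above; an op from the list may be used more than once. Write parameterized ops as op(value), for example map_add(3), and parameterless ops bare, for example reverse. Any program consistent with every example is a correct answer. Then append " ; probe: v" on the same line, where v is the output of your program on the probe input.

filter_gt(4) | take(3) ; probe: [41, 26, 12]

Check, running the answer program on each example:
  [27, -37, 8] -> [27, 8] -> [27, 8]
  [-20, -15, 44, 10, 49, -40, -18, 19] -> [44, 10, 49, 19] -> [44, 10, 49]
  [0, 33, -5, 12, 46, 35, -8] -> [33, 12, 46, 35] -> [33, 12, 46]
  [29, -26, 23] -> [29, 23] -> [29, 23]
  [-34, 47, -40, -43, 50, 37, -24, 50, -21] -> [47, 50, 37, 50] -> [47, 50, 37]
  probe: [41, 26, -43, -12, -31, 12] -> [41, 26, 12] -> [41, 26, 12]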